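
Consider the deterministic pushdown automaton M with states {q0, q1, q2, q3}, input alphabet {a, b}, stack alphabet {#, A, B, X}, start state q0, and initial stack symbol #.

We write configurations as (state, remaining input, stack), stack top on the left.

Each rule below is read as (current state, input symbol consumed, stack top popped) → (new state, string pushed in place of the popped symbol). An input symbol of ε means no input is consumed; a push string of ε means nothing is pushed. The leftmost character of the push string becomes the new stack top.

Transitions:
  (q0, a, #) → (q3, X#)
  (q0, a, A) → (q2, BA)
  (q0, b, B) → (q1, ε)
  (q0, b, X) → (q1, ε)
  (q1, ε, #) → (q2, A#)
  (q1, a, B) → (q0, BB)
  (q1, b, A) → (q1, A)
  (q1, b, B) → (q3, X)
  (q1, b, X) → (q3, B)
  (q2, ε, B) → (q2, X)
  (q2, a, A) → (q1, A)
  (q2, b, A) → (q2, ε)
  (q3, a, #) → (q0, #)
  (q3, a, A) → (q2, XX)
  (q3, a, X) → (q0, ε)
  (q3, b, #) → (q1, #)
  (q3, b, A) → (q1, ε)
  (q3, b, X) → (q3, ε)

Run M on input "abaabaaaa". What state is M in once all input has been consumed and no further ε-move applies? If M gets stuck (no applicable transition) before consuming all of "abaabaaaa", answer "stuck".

q3

(q0, abaabaaaa, #) ⊢ (q3, baabaaaa, X#) ⊢ (q3, aabaaaa, #) ⊢ (q0, abaaaa, #) ⊢ (q3, baaaa, X#) ⊢ (q3, aaaa, #) ⊢ (q0, aaa, #) ⊢ (q3, aa, X#) ⊢ (q0, a, #) ⊢ (q3, ε, X#)
All input consumed; M is in state q3.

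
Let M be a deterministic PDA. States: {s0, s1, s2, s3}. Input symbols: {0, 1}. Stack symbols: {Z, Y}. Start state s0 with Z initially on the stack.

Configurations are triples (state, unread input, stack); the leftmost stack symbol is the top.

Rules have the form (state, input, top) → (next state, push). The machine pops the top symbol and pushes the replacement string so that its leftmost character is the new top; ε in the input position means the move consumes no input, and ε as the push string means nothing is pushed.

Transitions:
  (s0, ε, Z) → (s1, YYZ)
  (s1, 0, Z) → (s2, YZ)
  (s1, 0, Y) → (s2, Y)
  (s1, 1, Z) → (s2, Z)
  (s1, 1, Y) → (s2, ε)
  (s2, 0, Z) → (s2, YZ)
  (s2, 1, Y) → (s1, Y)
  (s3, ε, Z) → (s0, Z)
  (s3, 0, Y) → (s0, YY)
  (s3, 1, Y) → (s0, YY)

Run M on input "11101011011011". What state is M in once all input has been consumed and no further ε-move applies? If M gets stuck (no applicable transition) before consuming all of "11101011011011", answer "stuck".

s2

(s0, 11101011011011, Z) ⊢ (s1, 11101011011011, YYZ) ⊢ (s2, 1101011011011, YZ) ⊢ (s1, 101011011011, YZ) ⊢ (s2, 01011011011, Z) ⊢ (s2, 1011011011, YZ) ⊢ (s1, 011011011, YZ) ⊢ (s2, 11011011, YZ) ⊢ (s1, 1011011, YZ) ⊢ (s2, 011011, Z) ⊢ (s2, 11011, YZ) ⊢ (s1, 1011, YZ) ⊢ (s2, 011, Z) ⊢ (s2, 11, YZ) ⊢ (s1, 1, YZ) ⊢ (s2, ε, Z)
All input consumed; M is in state s2.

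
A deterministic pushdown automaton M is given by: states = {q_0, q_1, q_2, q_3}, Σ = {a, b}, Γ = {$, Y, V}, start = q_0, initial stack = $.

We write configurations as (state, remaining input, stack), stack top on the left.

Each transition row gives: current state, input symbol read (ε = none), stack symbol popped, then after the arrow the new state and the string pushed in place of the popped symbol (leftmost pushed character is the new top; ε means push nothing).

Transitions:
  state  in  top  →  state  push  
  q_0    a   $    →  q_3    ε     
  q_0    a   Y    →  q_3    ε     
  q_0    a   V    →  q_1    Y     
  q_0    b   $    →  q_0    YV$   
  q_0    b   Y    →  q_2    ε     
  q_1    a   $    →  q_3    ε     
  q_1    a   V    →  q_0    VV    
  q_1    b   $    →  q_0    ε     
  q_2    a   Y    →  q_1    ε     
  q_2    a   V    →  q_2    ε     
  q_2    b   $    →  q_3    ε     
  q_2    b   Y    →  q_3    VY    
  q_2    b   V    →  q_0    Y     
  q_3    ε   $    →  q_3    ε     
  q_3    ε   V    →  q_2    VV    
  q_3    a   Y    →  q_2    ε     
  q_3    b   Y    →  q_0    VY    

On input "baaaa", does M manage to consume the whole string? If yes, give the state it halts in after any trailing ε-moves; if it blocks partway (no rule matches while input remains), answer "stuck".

stuck

(q_0, baaaa, $)
  read b, top $: go to q_0, push YV$ → (q_0, aaaa, YV$)
  read a, top Y: go to q_3, push ε → (q_3, aaa, V$)
  ε-move, top V: go to q_2, push VV → (q_2, aaa, VV$)
  read a, top V: go to q_2, push ε → (q_2, aa, V$)
  read a, top V: go to q_2, push ε → (q_2, a, $)
No transition for (q_2, a, top $); M blocks with input a remaining.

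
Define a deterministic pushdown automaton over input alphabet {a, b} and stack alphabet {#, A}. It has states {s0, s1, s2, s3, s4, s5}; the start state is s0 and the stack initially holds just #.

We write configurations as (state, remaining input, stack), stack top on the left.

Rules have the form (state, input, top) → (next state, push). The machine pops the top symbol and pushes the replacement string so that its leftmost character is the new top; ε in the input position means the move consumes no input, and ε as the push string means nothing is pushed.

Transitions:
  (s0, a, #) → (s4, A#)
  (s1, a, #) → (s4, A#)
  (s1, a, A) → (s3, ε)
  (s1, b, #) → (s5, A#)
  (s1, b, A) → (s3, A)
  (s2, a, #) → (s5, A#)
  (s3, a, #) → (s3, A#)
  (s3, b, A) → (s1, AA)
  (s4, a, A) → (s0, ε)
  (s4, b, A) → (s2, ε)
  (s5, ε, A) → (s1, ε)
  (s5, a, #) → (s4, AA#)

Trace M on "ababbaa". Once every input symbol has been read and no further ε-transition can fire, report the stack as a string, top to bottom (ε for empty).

(s0, ababbaa, #) ⊢ (s4, babbaa, A#) ⊢ (s2, abbaa, #) ⊢ (s5, bbaa, A#) ⊢ (s1, bbaa, #) ⊢ (s5, baa, A#) ⊢ (s1, baa, #) ⊢ (s5, aa, A#) ⊢ (s1, aa, #) ⊢ (s4, a, A#) ⊢ (s0, ε, #)
All input consumed in state s0 with stack #.

#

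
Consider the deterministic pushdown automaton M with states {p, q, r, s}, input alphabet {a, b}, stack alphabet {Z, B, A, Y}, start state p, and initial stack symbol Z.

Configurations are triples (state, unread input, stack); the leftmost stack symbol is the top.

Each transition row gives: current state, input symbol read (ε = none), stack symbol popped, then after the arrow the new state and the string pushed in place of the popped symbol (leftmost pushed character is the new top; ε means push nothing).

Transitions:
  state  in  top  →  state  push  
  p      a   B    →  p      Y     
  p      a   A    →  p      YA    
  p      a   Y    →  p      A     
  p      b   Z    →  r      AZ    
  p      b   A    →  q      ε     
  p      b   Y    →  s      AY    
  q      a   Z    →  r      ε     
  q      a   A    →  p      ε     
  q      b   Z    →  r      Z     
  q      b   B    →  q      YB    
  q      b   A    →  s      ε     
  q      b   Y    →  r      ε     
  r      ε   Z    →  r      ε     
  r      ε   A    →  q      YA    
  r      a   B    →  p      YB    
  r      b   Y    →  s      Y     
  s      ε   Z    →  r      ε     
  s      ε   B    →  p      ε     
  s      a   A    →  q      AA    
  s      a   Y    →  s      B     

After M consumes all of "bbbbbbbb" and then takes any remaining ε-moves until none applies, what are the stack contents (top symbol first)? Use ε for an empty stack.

(p, bbbbbbbb, Z)
  read b, top Z: go to r, push AZ → (r, bbbbbbb, AZ)
  ε-move, top A: go to q, push YA → (q, bbbbbbb, YAZ)
  read b, top Y: go to r, push ε → (r, bbbbbb, AZ)
  ε-move, top A: go to q, push YA → (q, bbbbbb, YAZ)
  read b, top Y: go to r, push ε → (r, bbbbb, AZ)
  ε-move, top A: go to q, push YA → (q, bbbbb, YAZ)
  read b, top Y: go to r, push ε → (r, bbbb, AZ)
  ε-move, top A: go to q, push YA → (q, bbbb, YAZ)
  read b, top Y: go to r, push ε → (r, bbb, AZ)
  ε-move, top A: go to q, push YA → (q, bbb, YAZ)
  read b, top Y: go to r, push ε → (r, bb, AZ)
  ε-move, top A: go to q, push YA → (q, bb, YAZ)
  read b, top Y: go to r, push ε → (r, b, AZ)
  ε-move, top A: go to q, push YA → (q, b, YAZ)
  read b, top Y: go to r, push ε → (r, ε, AZ)
  ε-move, top A: go to q, push YA → (q, ε, YAZ)
All input consumed in state q with stack YAZ.

YAZ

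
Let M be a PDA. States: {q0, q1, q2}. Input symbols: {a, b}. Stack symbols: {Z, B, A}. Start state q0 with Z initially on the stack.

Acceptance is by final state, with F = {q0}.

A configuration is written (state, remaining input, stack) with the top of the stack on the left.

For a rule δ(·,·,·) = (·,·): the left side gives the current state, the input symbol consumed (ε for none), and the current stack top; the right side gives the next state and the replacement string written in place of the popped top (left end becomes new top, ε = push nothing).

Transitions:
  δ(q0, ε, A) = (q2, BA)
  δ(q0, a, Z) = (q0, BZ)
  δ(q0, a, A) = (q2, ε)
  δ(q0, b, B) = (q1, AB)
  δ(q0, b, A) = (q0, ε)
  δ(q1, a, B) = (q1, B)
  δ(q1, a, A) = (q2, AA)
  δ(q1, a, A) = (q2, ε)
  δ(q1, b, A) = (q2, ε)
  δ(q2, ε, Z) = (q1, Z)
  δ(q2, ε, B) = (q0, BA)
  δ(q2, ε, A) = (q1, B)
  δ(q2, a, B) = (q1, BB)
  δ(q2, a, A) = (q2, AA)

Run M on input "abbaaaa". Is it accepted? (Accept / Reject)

No computation consumes all input and reaches a final state.

Reject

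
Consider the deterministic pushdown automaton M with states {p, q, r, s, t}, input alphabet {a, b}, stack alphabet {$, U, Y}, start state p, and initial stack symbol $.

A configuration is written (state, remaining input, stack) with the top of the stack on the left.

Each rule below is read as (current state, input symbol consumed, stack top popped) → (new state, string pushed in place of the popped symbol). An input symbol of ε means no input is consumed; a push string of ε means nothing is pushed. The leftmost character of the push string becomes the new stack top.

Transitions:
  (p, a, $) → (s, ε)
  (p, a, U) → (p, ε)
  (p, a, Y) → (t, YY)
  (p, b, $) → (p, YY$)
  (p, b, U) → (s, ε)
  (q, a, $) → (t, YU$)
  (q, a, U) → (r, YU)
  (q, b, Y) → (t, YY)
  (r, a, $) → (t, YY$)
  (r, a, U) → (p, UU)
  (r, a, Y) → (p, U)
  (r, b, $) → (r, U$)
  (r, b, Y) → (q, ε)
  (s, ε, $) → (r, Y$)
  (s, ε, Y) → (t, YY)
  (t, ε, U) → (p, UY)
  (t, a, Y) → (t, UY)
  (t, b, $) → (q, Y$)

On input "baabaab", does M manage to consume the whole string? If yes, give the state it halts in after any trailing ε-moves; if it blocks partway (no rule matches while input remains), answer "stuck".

(p, baabaab, $) ⊢ (p, aabaab, YY$) ⊢ (t, abaab, YYY$) ⊢ (t, baab, UYYY$) ⊢ (p, baab, UYYYY$) ⊢ (s, aab, YYYY$) ⊢ (t, aab, YYYYY$) ⊢ (t, ab, UYYYYY$) ⊢ (p, ab, UYYYYYY$) ⊢ (p, b, YYYYYY$)
No transition for (p, b, top Y); M blocks with input b remaining.

stuck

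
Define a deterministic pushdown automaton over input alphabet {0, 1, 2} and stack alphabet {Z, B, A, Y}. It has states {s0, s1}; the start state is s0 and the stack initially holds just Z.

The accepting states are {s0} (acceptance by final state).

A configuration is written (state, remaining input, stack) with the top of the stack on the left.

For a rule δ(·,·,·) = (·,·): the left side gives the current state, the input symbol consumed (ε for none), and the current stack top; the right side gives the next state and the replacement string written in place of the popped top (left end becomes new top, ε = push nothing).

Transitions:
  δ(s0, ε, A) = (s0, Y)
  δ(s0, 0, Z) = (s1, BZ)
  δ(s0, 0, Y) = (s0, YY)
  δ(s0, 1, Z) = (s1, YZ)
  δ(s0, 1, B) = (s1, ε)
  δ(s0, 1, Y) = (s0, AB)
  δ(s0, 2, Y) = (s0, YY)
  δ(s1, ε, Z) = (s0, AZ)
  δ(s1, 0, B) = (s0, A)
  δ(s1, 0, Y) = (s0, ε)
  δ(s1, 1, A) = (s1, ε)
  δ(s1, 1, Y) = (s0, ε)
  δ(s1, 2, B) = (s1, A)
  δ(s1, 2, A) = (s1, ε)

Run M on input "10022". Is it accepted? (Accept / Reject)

Accept

(s0, 10022, Z) ⊢ (s1, 0022, YZ) ⊢ (s0, 022, Z) ⊢ (s1, 22, BZ) ⊢ (s1, 2, AZ) ⊢ (s1, ε, Z) ⊢ (s0, ε, AZ)
All input consumed; state s0 ∈ F.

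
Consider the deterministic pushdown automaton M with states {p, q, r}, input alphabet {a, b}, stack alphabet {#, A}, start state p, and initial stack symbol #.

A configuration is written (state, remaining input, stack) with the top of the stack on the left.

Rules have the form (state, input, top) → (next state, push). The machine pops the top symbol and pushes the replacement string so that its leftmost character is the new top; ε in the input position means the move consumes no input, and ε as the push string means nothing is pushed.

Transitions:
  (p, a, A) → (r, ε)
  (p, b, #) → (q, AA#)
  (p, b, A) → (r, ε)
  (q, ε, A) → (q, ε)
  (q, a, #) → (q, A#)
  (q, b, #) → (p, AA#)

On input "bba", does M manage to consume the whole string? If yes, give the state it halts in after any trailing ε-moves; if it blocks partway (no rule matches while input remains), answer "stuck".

r

(p, bba, #) ⊢ (q, ba, AA#) ⊢ (q, ba, A#) ⊢ (q, ba, #) ⊢ (p, a, AA#) ⊢ (r, ε, A#)
All input consumed; M is in state r.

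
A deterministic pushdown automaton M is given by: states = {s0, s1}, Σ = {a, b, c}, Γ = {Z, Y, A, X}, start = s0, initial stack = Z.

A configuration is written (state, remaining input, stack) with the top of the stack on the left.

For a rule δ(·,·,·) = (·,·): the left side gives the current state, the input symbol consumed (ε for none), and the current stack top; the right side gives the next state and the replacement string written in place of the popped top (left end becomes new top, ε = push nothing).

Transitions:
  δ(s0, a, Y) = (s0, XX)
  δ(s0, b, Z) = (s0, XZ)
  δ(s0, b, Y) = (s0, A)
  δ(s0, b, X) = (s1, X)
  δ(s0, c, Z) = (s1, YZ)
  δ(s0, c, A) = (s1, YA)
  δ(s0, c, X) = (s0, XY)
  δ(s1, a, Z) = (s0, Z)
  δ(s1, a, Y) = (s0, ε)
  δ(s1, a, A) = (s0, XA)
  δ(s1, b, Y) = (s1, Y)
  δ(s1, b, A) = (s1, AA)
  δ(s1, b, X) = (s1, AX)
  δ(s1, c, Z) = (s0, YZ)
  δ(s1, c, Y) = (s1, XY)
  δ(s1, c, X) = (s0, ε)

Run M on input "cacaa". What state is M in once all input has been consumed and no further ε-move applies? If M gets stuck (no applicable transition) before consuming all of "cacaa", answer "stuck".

(s0, cacaa, Z)
  read c, top Z: go to s1, push YZ → (s1, acaa, YZ)
  read a, top Y: go to s0, push ε → (s0, caa, Z)
  read c, top Z: go to s1, push YZ → (s1, aa, YZ)
  read a, top Y: go to s0, push ε → (s0, a, Z)
No transition for (s0, a, top Z); M blocks with input a remaining.

stuck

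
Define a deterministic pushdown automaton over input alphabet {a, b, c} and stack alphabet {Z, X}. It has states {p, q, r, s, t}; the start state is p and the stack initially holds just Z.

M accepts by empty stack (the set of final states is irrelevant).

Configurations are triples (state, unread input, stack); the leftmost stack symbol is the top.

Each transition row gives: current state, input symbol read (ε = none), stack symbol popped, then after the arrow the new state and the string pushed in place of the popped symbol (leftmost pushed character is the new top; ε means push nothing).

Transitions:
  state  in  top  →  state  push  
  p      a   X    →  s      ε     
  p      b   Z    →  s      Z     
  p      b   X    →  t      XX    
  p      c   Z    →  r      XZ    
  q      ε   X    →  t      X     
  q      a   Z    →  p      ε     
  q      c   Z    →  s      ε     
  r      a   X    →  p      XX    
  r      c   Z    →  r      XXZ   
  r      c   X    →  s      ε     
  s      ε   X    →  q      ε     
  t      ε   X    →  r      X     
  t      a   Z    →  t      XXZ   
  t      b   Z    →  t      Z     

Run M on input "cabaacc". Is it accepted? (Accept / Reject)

Accept

(p, cabaacc, Z) ⊢ (r, abaacc, XZ) ⊢ (p, baacc, XXZ) ⊢ (t, aacc, XXXZ) ⊢ (r, aacc, XXXZ) ⊢ (p, acc, XXXXZ) ⊢ (s, cc, XXXZ) ⊢ (q, cc, XXZ) ⊢ (t, cc, XXZ) ⊢ (r, cc, XXZ) ⊢ (s, c, XZ) ⊢ (q, c, Z) ⊢ (s, ε, ε)
All input consumed and the stack is empty.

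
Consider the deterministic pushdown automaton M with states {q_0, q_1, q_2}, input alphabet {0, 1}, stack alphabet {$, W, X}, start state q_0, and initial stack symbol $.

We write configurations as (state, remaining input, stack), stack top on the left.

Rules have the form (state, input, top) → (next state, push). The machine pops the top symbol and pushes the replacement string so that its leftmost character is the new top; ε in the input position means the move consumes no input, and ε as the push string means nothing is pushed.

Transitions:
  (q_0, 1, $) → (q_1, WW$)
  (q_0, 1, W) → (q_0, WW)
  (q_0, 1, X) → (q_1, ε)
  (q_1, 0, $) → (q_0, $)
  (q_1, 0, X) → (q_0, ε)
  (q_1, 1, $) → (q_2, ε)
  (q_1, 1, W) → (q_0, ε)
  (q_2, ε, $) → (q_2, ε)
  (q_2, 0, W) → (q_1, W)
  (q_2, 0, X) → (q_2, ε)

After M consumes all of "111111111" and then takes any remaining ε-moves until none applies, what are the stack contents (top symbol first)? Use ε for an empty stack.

(q_0, 111111111, $)
  read 1, top $: go to q_1, push WW$ → (q_1, 11111111, WW$)
  read 1, top W: go to q_0, push ε → (q_0, 1111111, W$)
  read 1, top W: go to q_0, push WW → (q_0, 111111, WW$)
  read 1, top W: go to q_0, push WW → (q_0, 11111, WWW$)
  read 1, top W: go to q_0, push WW → (q_0, 1111, WWWW$)
  read 1, top W: go to q_0, push WW → (q_0, 111, WWWWW$)
  read 1, top W: go to q_0, push WW → (q_0, 11, WWWWWW$)
  read 1, top W: go to q_0, push WW → (q_0, 1, WWWWWWW$)
  read 1, top W: go to q_0, push WW → (q_0, ε, WWWWWWWW$)
All input consumed in state q_0 with stack WWWWWWWW$.

WWWWWWWW$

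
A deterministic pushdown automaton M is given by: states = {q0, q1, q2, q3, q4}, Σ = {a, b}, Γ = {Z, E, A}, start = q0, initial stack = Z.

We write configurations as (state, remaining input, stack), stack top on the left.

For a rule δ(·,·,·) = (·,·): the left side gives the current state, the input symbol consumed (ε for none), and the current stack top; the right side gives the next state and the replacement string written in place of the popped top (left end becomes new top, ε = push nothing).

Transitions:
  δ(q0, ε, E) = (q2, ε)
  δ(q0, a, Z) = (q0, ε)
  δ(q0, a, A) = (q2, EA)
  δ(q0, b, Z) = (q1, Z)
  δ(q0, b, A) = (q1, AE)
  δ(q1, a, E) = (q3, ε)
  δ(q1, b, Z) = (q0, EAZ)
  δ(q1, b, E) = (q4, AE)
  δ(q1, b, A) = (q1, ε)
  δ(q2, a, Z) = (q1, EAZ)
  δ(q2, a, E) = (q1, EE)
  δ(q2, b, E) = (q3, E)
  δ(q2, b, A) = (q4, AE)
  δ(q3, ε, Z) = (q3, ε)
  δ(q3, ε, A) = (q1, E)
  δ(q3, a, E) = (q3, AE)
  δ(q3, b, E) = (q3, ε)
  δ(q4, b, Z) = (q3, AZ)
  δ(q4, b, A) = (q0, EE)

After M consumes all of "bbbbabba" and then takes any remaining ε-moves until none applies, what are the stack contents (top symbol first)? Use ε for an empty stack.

(q0, bbbbabba, Z) ⊢ (q1, bbbabba, Z) ⊢ (q0, bbabba, EAZ) ⊢ (q2, bbabba, AZ) ⊢ (q4, babba, AEZ) ⊢ (q0, abba, EEEZ) ⊢ (q2, abba, EEZ) ⊢ (q1, bba, EEEZ) ⊢ (q4, ba, AEEEZ) ⊢ (q0, a, EEEEEZ) ⊢ (q2, a, EEEEZ) ⊢ (q1, ε, EEEEEZ)
All input consumed in state q1 with stack EEEEEZ.

EEEEEZ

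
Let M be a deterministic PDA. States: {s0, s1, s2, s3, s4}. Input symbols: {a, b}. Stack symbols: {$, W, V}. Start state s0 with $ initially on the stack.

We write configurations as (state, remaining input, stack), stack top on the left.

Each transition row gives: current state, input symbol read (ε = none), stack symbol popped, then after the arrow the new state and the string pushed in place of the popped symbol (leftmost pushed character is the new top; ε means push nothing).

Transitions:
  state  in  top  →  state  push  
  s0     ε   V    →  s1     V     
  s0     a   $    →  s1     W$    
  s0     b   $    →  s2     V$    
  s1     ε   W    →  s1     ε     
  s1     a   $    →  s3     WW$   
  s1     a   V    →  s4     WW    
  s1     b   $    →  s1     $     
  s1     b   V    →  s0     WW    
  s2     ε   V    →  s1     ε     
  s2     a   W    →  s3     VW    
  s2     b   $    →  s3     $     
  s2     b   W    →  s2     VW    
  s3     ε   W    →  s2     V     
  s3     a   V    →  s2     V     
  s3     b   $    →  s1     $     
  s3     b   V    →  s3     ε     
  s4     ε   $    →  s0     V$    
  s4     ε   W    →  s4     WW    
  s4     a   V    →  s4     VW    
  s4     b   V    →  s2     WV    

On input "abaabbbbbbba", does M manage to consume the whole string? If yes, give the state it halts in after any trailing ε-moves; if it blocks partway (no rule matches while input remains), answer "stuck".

s1

(s0, abaabbbbbbba, $)
  read a, top $: go to s1, push W$ → (s1, baabbbbbbba, W$)
  ε-move, top W: go to s1, push ε → (s1, baabbbbbbba, $)
  read b, top $: go to s1, push $ → (s1, aabbbbbbba, $)
  read a, top $: go to s3, push WW$ → (s3, abbbbbbba, WW$)
  ε-move, top W: go to s2, push V → (s2, abbbbbbba, VW$)
  ε-move, top V: go to s1, push ε → (s1, abbbbbbba, W$)
  ε-move, top W: go to s1, push ε → (s1, abbbbbbba, $)
  read a, top $: go to s3, push WW$ → (s3, bbbbbbba, WW$)
  ε-move, top W: go to s2, push V → (s2, bbbbbbba, VW$)
  ε-move, top V: go to s1, push ε → (s1, bbbbbbba, W$)
  ε-move, top W: go to s1, push ε → (s1, bbbbbbba, $)
  read b, top $: go to s1, push $ → (s1, bbbbbba, $)
  read b, top $: go to s1, push $ → (s1, bbbbba, $)
  read b, top $: go to s1, push $ → (s1, bbbba, $)
  read b, top $: go to s1, push $ → (s1, bbba, $)
  read b, top $: go to s1, push $ → (s1, bba, $)
  read b, top $: go to s1, push $ → (s1, ba, $)
  read b, top $: go to s1, push $ → (s1, a, $)
  read a, top $: go to s3, push WW$ → (s3, ε, WW$)
  ε-move, top W: go to s2, push V → (s2, ε, VW$)
  ε-move, top V: go to s1, push ε → (s1, ε, W$)
  ε-move, top W: go to s1, push ε → (s1, ε, $)
All input consumed; M is in state s1.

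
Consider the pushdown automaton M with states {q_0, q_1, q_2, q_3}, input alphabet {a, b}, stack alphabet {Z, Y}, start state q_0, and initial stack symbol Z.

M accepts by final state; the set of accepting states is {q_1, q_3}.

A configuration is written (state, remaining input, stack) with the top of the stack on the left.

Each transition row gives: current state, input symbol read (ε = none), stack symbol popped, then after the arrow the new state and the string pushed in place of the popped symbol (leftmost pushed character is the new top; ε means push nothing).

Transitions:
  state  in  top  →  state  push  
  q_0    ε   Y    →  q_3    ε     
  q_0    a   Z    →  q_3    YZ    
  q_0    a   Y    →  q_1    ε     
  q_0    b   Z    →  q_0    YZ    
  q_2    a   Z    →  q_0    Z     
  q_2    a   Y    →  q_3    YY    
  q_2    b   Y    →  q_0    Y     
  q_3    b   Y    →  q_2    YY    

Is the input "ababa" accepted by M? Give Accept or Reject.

One accepting computation: (q_0, ababa, Z) ⊢ (q_3, baba, YZ) ⊢ (q_2, aba, YYZ) ⊢ (q_3, ba, YYYZ) ⊢ (q_2, a, YYYYZ) ⊢ (q_3, ε, YYYYYZ)
All input consumed and state q_3 ∈ F.

Accept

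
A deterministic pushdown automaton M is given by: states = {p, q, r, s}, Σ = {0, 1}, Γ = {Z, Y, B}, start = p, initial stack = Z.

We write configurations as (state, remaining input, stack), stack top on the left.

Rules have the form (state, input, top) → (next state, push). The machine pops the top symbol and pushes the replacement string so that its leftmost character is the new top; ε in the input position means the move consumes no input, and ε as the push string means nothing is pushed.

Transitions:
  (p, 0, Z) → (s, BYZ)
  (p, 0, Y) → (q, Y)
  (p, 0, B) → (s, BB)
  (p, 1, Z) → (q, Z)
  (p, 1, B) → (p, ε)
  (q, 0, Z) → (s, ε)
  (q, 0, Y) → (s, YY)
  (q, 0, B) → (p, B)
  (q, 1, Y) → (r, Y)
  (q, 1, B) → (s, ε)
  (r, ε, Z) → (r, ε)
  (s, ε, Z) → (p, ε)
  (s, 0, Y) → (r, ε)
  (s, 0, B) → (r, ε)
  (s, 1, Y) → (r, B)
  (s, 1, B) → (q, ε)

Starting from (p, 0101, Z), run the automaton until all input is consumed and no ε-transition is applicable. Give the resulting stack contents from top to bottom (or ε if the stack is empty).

(p, 0101, Z) ⊢ (s, 101, BYZ) ⊢ (q, 01, YZ) ⊢ (s, 1, YYZ) ⊢ (r, ε, BYZ)
All input consumed in state r with stack BYZ.

BYZ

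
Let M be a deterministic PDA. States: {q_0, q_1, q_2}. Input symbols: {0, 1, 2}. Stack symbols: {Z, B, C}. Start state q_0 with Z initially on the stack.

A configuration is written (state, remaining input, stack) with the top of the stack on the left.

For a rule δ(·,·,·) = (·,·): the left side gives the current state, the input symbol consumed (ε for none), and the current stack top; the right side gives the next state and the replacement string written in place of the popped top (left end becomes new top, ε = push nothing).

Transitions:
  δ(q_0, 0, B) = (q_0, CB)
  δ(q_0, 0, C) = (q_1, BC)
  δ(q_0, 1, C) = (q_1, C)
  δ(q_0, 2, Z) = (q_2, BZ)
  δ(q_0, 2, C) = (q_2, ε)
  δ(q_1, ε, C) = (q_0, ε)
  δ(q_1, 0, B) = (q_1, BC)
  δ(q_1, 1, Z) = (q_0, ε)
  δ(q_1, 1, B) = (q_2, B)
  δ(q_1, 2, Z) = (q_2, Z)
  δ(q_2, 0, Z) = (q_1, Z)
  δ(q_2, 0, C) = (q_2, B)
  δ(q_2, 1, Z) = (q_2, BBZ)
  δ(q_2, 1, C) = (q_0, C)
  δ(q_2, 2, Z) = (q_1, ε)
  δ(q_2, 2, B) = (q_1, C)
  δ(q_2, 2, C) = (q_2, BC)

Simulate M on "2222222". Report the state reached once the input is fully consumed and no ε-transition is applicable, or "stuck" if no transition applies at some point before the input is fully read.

(q_0, 2222222, Z)
  read 2, top Z: go to q_2, push BZ → (q_2, 222222, BZ)
  read 2, top B: go to q_1, push C → (q_1, 22222, CZ)
  ε-move, top C: go to q_0, push ε → (q_0, 22222, Z)
  read 2, top Z: go to q_2, push BZ → (q_2, 2222, BZ)
  read 2, top B: go to q_1, push C → (q_1, 222, CZ)
  ε-move, top C: go to q_0, push ε → (q_0, 222, Z)
  read 2, top Z: go to q_2, push BZ → (q_2, 22, BZ)
  read 2, top B: go to q_1, push C → (q_1, 2, CZ)
  ε-move, top C: go to q_0, push ε → (q_0, 2, Z)
  read 2, top Z: go to q_2, push BZ → (q_2, ε, BZ)
All input consumed; M is in state q_2.

q_2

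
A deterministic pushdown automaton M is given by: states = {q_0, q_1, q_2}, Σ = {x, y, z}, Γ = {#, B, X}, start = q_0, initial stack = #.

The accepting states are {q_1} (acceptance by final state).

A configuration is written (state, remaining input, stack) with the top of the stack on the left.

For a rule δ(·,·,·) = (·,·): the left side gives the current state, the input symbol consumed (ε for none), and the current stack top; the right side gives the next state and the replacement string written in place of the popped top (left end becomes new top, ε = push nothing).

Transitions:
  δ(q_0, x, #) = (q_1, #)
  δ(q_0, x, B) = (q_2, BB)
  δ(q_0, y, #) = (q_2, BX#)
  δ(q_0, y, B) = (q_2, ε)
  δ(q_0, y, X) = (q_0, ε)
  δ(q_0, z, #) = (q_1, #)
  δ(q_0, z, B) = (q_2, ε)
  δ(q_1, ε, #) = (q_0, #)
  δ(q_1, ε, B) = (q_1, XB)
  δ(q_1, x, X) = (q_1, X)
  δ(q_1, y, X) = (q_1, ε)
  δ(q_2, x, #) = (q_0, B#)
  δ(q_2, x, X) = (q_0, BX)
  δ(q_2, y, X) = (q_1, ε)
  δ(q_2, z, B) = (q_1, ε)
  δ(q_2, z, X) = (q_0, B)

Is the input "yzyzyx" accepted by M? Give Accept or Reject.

Reject

(q_0, yzyzyx, #)
  read y, top #: go to q_2, push BX# → (q_2, zyzyx, BX#)
  read z, top B: go to q_1, push ε → (q_1, yzyx, X#)
  read y, top X: go to q_1, push ε → (q_1, zyx, #)
  ε-move, top #: go to q_0, push # → (q_0, zyx, #)
  read z, top #: go to q_1, push # → (q_1, yx, #)
  ε-move, top #: go to q_0, push # → (q_0, yx, #)
  read y, top #: go to q_2, push BX# → (q_2, x, BX#)
No transition applies at (q_2, x, BX#); input not fully consumed.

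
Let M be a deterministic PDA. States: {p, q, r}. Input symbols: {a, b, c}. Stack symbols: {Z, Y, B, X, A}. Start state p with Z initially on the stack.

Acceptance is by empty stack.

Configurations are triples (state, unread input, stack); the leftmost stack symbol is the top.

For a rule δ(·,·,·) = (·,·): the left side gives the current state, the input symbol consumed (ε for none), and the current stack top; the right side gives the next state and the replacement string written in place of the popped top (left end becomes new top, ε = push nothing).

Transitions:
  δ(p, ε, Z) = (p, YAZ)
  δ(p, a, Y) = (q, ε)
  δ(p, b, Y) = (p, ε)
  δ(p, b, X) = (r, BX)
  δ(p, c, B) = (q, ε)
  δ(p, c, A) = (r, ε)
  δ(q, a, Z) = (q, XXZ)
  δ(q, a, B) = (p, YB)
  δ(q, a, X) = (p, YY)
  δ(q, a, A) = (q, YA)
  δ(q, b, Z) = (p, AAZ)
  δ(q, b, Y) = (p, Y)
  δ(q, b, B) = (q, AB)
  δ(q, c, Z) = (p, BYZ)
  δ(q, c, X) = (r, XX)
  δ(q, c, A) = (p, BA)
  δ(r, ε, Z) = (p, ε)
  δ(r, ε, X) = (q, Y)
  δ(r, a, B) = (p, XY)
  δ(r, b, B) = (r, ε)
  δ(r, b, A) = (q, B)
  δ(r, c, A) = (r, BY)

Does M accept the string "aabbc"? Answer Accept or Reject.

Accept

(p, aabbc, Z) ⊢ (p, aabbc, YAZ) ⊢ (q, abbc, AZ) ⊢ (q, bbc, YAZ) ⊢ (p, bc, YAZ) ⊢ (p, c, AZ) ⊢ (r, ε, Z) ⊢ (p, ε, ε)
All input consumed and the stack is empty.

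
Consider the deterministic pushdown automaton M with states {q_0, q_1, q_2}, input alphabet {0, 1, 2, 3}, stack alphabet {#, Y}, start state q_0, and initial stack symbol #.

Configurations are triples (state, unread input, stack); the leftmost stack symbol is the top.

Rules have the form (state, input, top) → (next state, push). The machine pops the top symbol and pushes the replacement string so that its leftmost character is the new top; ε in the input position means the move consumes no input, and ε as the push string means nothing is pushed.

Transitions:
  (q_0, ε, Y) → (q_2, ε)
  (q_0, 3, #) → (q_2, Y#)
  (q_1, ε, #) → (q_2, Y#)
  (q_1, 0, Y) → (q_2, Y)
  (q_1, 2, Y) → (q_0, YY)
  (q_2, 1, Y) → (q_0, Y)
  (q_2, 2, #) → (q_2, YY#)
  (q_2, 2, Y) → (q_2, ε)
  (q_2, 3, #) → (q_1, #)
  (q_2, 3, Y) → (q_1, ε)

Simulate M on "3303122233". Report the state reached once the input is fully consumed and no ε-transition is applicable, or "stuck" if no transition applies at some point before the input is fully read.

stuck

(q_0, 3303122233, #)
  read 3, top #: go to q_2, push Y# → (q_2, 303122233, Y#)
  read 3, top Y: go to q_1, push ε → (q_1, 03122233, #)
  ε-move, top #: go to q_2, push Y# → (q_2, 03122233, Y#)
No transition for (q_2, 0, top Y); M blocks with input 03122233 remaining.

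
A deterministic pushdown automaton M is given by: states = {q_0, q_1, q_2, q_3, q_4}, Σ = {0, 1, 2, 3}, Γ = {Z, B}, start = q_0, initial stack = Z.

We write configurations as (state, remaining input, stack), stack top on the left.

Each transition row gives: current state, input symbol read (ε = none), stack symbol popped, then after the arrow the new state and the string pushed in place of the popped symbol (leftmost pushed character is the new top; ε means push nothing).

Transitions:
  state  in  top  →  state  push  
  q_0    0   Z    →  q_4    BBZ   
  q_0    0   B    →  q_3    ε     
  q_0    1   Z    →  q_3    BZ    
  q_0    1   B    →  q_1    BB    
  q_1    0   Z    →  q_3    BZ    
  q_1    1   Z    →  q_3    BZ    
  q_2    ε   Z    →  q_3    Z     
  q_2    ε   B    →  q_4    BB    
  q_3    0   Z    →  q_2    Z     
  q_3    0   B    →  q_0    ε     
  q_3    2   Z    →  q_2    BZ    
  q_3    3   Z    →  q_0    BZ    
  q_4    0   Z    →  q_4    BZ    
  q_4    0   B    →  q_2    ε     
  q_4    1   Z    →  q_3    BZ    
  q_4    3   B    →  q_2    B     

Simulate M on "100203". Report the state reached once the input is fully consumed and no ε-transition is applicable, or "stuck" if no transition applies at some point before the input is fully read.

(q_0, 100203, Z)
  read 1, top Z: go to q_3, push BZ → (q_3, 00203, BZ)
  read 0, top B: go to q_0, push ε → (q_0, 0203, Z)
  read 0, top Z: go to q_4, push BBZ → (q_4, 203, BBZ)
No transition for (q_4, 2, top B); M blocks with input 203 remaining.

stuck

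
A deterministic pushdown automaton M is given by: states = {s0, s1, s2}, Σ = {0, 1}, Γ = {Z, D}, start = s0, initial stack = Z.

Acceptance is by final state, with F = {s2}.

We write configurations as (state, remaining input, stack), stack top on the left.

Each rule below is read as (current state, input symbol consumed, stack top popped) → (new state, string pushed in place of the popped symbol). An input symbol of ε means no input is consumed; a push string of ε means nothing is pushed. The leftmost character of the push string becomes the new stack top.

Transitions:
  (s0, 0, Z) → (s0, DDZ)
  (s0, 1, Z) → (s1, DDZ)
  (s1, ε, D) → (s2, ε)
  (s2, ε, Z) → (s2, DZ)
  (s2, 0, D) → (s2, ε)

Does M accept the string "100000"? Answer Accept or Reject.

Accept

(s0, 100000, Z) ⊢ (s1, 00000, DDZ) ⊢ (s2, 00000, DZ) ⊢ (s2, 0000, Z) ⊢ (s2, 0000, DZ) ⊢ (s2, 000, Z) ⊢ (s2, 000, DZ) ⊢ (s2, 00, Z) ⊢ (s2, 00, DZ) ⊢ (s2, 0, Z) ⊢ (s2, 0, DZ) ⊢ (s2, ε, Z)
All input consumed; state s2 ∈ F.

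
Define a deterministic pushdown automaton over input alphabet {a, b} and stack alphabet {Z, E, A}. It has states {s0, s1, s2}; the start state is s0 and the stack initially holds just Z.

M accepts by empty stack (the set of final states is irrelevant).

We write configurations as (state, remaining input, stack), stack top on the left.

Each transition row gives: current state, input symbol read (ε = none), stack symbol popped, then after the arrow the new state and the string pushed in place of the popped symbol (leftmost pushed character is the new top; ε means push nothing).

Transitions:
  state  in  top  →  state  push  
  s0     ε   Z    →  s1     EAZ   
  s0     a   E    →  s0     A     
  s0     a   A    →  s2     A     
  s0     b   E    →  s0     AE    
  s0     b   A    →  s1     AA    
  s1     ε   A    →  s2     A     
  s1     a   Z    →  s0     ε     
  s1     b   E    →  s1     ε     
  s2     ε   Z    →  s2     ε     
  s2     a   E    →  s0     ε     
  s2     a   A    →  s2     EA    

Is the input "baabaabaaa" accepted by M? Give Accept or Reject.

Reject

(s0, baabaabaaa, Z) ⊢ (s1, baabaabaaa, EAZ) ⊢ (s1, aabaabaaa, AZ) ⊢ (s2, aabaabaaa, AZ) ⊢ (s2, abaabaaa, EAZ) ⊢ (s0, baabaaa, AZ) ⊢ (s1, aabaaa, AAZ) ⊢ (s2, aabaaa, AAZ) ⊢ (s2, abaaa, EAAZ) ⊢ (s0, baaa, AAZ) ⊢ (s1, aaa, AAAZ) ⊢ (s2, aaa, AAAZ) ⊢ (s2, aa, EAAAZ) ⊢ (s0, a, AAAZ) ⊢ (s2, ε, AAAZ)
All input consumed; stack is AAAZ, not empty, and no further ε-move applies.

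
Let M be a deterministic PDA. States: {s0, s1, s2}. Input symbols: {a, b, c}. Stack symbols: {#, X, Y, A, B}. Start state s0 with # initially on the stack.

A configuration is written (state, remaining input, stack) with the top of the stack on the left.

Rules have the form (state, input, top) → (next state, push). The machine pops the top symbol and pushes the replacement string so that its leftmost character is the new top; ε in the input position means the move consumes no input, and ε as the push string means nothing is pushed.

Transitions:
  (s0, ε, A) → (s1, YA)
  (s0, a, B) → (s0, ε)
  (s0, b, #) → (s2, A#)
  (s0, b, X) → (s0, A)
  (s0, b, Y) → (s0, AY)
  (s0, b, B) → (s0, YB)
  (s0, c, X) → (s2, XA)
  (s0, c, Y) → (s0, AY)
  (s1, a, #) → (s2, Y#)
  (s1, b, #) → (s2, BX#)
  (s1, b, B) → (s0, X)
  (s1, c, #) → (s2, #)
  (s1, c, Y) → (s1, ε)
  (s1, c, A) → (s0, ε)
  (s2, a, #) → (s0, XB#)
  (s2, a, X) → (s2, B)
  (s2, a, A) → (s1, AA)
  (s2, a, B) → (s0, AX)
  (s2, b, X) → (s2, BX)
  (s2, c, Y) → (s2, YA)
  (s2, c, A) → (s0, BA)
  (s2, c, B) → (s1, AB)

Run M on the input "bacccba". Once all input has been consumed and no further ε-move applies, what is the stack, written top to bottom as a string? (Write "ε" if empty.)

(s0, bacccba, #) ⊢ (s2, acccba, A#) ⊢ (s1, cccba, AA#) ⊢ (s0, ccba, A#) ⊢ (s1, ccba, YA#) ⊢ (s1, cba, A#) ⊢ (s0, ba, #) ⊢ (s2, a, A#) ⊢ (s1, ε, AA#)
All input consumed in state s1 with stack AA#.

AA#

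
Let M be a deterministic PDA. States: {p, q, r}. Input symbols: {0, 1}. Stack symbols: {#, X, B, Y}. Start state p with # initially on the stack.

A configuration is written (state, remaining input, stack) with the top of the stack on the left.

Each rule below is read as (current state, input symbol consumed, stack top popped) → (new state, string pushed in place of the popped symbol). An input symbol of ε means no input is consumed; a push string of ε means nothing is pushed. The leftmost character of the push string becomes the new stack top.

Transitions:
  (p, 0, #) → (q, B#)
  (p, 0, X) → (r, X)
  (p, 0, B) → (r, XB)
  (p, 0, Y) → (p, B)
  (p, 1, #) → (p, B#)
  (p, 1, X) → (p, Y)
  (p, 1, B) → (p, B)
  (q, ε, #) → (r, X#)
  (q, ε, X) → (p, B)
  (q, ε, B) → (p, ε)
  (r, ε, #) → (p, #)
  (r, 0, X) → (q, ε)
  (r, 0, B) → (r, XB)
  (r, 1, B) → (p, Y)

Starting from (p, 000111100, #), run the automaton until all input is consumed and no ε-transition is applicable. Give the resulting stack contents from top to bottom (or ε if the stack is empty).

#

(p, 000111100, #) ⊢ (q, 00111100, B#) ⊢ (p, 00111100, #) ⊢ (q, 0111100, B#) ⊢ (p, 0111100, #) ⊢ (q, 111100, B#) ⊢ (p, 111100, #) ⊢ (p, 11100, B#) ⊢ (p, 1100, B#) ⊢ (p, 100, B#) ⊢ (p, 00, B#) ⊢ (r, 0, XB#) ⊢ (q, ε, B#) ⊢ (p, ε, #)
All input consumed in state p with stack #.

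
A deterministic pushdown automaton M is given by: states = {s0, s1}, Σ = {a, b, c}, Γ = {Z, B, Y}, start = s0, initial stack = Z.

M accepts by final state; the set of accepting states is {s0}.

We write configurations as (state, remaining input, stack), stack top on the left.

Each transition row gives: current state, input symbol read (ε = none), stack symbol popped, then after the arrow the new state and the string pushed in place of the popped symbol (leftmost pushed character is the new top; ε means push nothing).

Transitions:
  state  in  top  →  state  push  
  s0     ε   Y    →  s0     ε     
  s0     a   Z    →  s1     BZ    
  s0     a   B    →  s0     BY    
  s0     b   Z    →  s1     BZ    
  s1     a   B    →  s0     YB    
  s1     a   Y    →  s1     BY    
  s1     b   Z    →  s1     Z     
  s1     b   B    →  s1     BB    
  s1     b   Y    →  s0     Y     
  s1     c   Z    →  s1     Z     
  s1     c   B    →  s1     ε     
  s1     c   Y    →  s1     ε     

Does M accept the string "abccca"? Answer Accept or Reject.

(s0, abccca, Z)
  read a, top Z: go to s1, push BZ → (s1, bccca, BZ)
  read b, top B: go to s1, push BB → (s1, ccca, BBZ)
  read c, top B: go to s1, push ε → (s1, cca, BZ)
  read c, top B: go to s1, push ε → (s1, ca, Z)
  read c, top Z: go to s1, push Z → (s1, a, Z)
No transition applies at (s1, a, Z); input not fully consumed.

Reject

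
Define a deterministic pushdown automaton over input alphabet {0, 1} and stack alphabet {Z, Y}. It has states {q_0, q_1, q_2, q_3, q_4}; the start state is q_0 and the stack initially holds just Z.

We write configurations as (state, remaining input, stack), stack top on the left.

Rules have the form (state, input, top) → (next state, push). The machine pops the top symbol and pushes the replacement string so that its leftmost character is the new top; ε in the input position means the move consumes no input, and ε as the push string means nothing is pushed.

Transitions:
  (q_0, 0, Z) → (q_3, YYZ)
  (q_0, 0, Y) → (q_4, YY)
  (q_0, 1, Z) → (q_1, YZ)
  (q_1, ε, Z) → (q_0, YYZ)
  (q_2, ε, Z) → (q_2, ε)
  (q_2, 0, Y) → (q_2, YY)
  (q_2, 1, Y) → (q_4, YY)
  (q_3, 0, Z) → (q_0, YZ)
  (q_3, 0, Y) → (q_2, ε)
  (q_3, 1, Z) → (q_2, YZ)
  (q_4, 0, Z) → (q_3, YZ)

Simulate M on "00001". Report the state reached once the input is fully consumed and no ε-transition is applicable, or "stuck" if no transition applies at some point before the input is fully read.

(q_0, 00001, Z) ⊢ (q_3, 0001, YYZ) ⊢ (q_2, 001, YZ) ⊢ (q_2, 01, YYZ) ⊢ (q_2, 1, YYYZ) ⊢ (q_4, ε, YYYYZ)
All input consumed; M is in state q_4.

q_4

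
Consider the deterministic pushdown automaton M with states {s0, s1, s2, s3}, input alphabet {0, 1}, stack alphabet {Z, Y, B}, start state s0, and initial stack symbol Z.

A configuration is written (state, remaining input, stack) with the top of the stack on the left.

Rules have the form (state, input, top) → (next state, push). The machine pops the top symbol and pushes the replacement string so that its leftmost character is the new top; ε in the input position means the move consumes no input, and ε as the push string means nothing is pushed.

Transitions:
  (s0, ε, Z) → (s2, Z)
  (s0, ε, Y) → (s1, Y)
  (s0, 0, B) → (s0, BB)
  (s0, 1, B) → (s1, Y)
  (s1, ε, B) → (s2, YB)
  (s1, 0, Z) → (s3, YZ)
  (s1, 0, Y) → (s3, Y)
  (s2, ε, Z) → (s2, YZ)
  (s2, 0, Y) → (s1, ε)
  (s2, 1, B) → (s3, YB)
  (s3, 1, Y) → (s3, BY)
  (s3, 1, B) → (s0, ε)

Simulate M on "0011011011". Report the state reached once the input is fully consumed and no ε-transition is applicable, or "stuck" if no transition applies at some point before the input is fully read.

s1

(s0, 0011011011, Z)
  ε-move, top Z: go to s2, push Z → (s2, 0011011011, Z)
  ε-move, top Z: go to s2, push YZ → (s2, 0011011011, YZ)
  read 0, top Y: go to s1, push ε → (s1, 011011011, Z)
  read 0, top Z: go to s3, push YZ → (s3, 11011011, YZ)
  read 1, top Y: go to s3, push BY → (s3, 1011011, BYZ)
  read 1, top B: go to s0, push ε → (s0, 011011, YZ)
  ε-move, top Y: go to s1, push Y → (s1, 011011, YZ)
  read 0, top Y: go to s3, push Y → (s3, 11011, YZ)
  read 1, top Y: go to s3, push BY → (s3, 1011, BYZ)
  read 1, top B: go to s0, push ε → (s0, 011, YZ)
  ε-move, top Y: go to s1, push Y → (s1, 011, YZ)
  read 0, top Y: go to s3, push Y → (s3, 11, YZ)
  read 1, top Y: go to s3, push BY → (s3, 1, BYZ)
  read 1, top B: go to s0, push ε → (s0, ε, YZ)
  ε-move, top Y: go to s1, push Y → (s1, ε, YZ)
All input consumed; M is in state s1.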